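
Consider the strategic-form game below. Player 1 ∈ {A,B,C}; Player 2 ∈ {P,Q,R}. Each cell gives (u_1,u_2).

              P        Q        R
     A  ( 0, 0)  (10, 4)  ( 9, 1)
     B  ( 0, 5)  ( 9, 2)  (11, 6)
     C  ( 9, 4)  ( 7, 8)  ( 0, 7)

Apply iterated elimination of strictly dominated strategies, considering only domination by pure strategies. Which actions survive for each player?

P2 drop P (R beats it: A:1>0 B:6>5 C:7>4)
P1 drop C (A beats it: Q:10>7 R:9>0)
P1→{A,B} P2→{Q,R}

Remaining: P1:{A,B} P2:{Q,R}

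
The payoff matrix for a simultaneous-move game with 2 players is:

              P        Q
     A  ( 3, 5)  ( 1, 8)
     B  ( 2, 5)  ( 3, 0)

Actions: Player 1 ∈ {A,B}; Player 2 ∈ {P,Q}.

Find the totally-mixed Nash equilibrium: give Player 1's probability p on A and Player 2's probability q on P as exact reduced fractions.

P1 indiff ⇒ q·3+(1-q)·1 = q·2+(1-q)·3 ⇒ q(1) = (1-q)(2) ⇒ q = 2/3
P2 indiff ⇒ p·5+(1-p)·5 = p·8+(1-p)·0 ⇒ p(-3) = (1-p)(-5) ⇒ p = 5/8

P1 mixes 5/8 on A; P2 mixes 2/3 on P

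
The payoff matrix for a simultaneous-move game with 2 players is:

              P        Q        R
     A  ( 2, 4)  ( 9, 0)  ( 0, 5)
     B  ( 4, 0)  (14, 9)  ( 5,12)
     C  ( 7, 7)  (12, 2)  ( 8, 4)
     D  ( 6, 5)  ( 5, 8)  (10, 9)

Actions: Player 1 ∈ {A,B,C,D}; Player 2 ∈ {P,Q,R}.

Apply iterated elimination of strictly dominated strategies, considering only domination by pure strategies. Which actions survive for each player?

IESDS → P1:{C,D} P2:{P,R}

P1 drop A (B beats it: P:4>2 Q:14>9 R:5>0)
P2 drop Q (R beats it: B:12>9 C:4>2 D:9>8)
P1 drop B (C beats it: P:7>4 R:8>5)
P1→{C,D} P2→{P,R}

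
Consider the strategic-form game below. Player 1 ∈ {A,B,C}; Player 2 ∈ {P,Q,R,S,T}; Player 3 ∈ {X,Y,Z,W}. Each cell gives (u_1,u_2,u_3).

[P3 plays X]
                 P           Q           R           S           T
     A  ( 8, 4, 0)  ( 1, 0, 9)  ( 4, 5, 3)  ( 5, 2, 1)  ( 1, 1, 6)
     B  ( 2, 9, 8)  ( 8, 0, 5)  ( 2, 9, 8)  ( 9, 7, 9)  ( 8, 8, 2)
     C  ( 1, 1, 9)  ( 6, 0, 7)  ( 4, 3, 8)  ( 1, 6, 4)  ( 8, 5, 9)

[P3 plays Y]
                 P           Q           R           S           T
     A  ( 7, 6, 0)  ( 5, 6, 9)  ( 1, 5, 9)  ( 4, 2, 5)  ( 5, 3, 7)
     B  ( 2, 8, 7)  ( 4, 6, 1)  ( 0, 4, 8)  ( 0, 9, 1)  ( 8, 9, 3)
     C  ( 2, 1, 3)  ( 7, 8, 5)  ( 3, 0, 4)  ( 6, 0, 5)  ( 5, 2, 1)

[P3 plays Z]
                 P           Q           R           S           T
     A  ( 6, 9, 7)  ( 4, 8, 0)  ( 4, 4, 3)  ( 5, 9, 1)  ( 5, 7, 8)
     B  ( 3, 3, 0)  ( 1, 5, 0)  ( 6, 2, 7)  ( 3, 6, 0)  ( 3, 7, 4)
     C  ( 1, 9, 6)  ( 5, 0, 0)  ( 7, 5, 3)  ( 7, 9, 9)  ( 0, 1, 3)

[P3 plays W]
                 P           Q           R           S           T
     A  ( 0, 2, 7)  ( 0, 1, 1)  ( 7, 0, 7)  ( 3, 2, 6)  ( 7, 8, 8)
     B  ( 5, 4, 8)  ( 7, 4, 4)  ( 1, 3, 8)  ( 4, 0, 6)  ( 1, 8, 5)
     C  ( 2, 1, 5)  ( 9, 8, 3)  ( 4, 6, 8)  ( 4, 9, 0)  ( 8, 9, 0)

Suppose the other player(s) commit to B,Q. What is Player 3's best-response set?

argmax u_3 = {X}

u_3(X vs B,Q) = 5
u_3(Y vs B,Q) = 1
u_3(Z vs B,Q) = 0
u_3(W vs B,Q) = 4
max payoff 5 at {X}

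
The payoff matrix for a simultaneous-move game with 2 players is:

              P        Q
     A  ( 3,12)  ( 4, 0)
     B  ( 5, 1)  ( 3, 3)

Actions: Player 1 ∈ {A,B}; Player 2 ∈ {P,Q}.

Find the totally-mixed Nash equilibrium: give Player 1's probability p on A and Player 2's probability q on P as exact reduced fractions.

(p,q) = (1/7, 1/3)

P1 indiff ⇒ q·3+(1-q)·4 = q·5+(1-q)·3 ⇒ q(-2) = (1-q)(-1) ⇒ q = 1/3
P2 indiff ⇒ p·12+(1-p)·1 = p·0+(1-p)·3 ⇒ p(12) = (1-p)(2) ⇒ p = 1/7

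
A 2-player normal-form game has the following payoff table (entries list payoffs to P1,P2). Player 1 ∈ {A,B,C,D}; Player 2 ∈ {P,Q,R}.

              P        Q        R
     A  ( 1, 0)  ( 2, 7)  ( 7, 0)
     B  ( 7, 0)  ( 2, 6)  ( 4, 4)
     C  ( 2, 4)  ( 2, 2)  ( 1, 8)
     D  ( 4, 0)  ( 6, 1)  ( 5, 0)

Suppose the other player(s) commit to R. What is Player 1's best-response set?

u_1(A vs R) = 7
u_1(B vs R) = 4
u_1(C vs R) = 1
u_1(D vs R) = 5
max payoff 7 at {A}

argmax u_1 = {A}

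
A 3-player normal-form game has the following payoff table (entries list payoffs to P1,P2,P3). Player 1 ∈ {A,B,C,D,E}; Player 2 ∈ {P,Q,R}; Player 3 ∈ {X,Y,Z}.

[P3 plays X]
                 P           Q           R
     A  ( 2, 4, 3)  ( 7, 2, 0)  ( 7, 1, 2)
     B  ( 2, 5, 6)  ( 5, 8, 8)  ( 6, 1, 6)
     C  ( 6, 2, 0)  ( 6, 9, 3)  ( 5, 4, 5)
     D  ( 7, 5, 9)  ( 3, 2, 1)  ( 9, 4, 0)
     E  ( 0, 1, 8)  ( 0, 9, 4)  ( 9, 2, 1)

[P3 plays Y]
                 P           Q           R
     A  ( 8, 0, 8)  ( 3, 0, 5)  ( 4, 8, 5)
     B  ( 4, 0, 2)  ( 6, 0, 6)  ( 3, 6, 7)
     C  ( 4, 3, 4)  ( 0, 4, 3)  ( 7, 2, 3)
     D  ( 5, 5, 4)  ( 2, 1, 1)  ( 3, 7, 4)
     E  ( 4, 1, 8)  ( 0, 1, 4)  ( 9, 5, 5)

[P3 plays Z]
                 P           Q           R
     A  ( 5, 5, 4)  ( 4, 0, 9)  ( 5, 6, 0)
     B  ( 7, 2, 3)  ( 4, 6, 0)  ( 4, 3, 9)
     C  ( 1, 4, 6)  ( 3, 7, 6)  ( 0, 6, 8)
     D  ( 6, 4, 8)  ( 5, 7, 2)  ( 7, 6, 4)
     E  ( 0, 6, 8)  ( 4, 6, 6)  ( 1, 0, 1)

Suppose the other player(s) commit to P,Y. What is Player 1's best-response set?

P1 best: {A}

u_1(A vs P,Y) = 8
u_1(B vs P,Y) = 4
u_1(C vs P,Y) = 4
u_1(D vs P,Y) = 5
u_1(E vs P,Y) = 4
max payoff 8 at {A}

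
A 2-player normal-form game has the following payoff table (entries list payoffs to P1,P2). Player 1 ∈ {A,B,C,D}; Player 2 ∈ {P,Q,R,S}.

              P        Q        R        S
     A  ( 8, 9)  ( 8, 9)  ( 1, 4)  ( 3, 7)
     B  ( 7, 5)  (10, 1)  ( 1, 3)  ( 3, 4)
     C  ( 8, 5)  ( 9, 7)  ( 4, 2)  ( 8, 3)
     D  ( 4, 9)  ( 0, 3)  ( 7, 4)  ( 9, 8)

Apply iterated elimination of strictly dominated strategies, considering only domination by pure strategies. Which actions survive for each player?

IESDS → P1:{A,B,C} P2:{P,Q}

P2 drop R (P beats it: A:9>4 B:5>3 C:5>2 D:9>4)
P2 drop S (P beats it: A:9>7 B:5>4 C:5>3 D:9>8)
P1 drop D (A beats it: P:8>4 Q:8>0)
P1→{A,B,C} P2→{P,Q}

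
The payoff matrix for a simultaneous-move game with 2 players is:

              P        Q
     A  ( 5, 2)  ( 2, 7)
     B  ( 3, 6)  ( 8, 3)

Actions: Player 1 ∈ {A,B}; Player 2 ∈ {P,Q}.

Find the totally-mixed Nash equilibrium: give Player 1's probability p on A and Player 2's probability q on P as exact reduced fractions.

P1 indiff ⇒ q·5+(1-q)·2 = q·3+(1-q)·8 ⇒ q(2) = (1-q)(6) ⇒ q = 3/4
P2 indiff ⇒ p·2+(1-p)·6 = p·7+(1-p)·3 ⇒ p(-5) = (1-p)(-3) ⇒ p = 3/8

P1 mixes 3/8 on A; P2 mixes 3/4 on P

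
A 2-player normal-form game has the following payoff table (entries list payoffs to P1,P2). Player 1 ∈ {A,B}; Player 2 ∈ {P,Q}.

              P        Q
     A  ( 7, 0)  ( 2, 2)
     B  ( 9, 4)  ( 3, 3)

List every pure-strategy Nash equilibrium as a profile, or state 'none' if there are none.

Nash profiles: (B,P)

(A,P): not NE [P1→B gives 9>7; P2→Q gives 2>0]
(A,Q): not NE [P1→B gives 3>2]
(B,P): NE
(B,Q): not NE [P2→P gives 4>3]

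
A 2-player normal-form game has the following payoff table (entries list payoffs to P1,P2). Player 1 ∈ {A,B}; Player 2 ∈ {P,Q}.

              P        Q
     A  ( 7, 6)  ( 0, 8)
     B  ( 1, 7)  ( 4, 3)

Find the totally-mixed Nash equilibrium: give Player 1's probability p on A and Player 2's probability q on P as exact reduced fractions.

P1 indiff ⇒ q·7+(1-q)·0 = q·1+(1-q)·4 ⇒ q(6) = (1-q)(4) ⇒ q = 2/5
P2 indiff ⇒ p·6+(1-p)·7 = p·8+(1-p)·3 ⇒ p(-2) = (1-p)(-4) ⇒ p = 2/3

p=2/3, q=2/5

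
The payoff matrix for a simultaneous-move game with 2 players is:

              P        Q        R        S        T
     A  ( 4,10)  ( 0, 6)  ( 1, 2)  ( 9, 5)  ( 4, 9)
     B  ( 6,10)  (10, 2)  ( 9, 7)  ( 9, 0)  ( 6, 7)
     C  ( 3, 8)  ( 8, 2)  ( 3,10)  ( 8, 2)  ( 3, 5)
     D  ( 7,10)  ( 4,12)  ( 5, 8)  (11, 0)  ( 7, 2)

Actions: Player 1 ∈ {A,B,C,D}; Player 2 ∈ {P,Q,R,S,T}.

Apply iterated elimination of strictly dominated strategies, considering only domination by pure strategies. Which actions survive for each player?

IESDS → P1:{B,D} P2:{P,Q}

P1 drop A (D beats it: P:7>4 Q:4>0 R:5>1 S:11>9 T:7>4)
P1 drop C (B beats it: P:6>3 Q:10>8 R:9>3 S:9>8 T:6>3)
P2 drop R (P beats it: B:10>7 D:10>8)
P2 drop S (P beats it: B:10>0 D:10>0)
P2 drop T (P beats it: B:10>7 D:10>2)
P1→{B,D} P2→{P,Q}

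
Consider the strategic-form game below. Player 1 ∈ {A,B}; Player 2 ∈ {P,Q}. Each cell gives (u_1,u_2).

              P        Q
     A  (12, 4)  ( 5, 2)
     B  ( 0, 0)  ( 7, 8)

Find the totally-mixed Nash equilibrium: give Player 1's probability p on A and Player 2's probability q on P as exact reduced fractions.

(p,q) = (4/5, 1/7)

P1 indiff ⇒ q·12+(1-q)·5 = q·0+(1-q)·7 ⇒ q(12) = (1-q)(2) ⇒ q = 1/7
P2 indiff ⇒ p·4+(1-p)·0 = p·2+(1-p)·8 ⇒ p(2) = (1-p)(8) ⇒ p = 4/5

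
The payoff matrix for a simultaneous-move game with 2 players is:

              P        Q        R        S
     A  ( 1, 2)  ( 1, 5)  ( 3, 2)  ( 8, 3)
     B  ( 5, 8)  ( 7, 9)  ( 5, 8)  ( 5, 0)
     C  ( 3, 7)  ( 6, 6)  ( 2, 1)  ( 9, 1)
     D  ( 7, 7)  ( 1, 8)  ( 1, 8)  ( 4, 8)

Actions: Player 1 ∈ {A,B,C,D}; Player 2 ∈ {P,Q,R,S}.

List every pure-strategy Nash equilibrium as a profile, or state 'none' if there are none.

(A,P): not NE [P1→D gives 7>1; P2→Q gives 5>2]
(A,Q): not NE [P1→B gives 7>1]
(A,R): not NE [P1→B gives 5>3; P2→Q gives 5>2]
(A,S): not NE [P1→C gives 9>8; P2→Q gives 5>3]
(B,P): not NE [P1→D gives 7>5; P2→Q gives 9>8]
(B,Q): NE
(B,R): not NE [P2→Q gives 9>8]
(B,S): not NE [P1→C gives 9>5; P2→Q gives 9>0]
(C,P): not NE [P1→D gives 7>3]
(C,Q): not NE [P1→B gives 7>6; P2→P gives 7>6]
(C,R): not NE [P1→B gives 5>2; P2→P gives 7>1]
(C,S): not NE [P2→P gives 7>1]
(D,P): not NE [P2→S gives 8>7]
(D,Q): not NE [P1→B gives 7>1]
(D,R): not NE [P1→B gives 5>1]
(D,S): not NE [P1→C gives 9>4]

NE set: (B,Q)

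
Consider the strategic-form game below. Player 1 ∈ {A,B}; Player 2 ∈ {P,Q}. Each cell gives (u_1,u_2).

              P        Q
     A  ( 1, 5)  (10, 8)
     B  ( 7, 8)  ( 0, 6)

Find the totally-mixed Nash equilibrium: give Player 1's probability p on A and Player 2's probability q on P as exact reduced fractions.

(p,q) = (2/5, 5/8)

P1 indiff ⇒ q·1+(1-q)·10 = q·7+(1-q)·0 ⇒ q(-6) = (1-q)(-10) ⇒ q = 5/8
P2 indiff ⇒ p·5+(1-p)·8 = p·8+(1-p)·6 ⇒ p(-3) = (1-p)(-2) ⇒ p = 2/5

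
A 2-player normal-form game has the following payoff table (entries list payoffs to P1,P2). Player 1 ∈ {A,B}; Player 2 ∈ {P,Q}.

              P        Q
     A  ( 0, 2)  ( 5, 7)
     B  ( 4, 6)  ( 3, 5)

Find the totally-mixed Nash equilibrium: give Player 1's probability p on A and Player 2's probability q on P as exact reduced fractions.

P1 mixes 1/6 on A; P2 mixes 1/3 on P

P1 indiff ⇒ q·0+(1-q)·5 = q·4+(1-q)·3 ⇒ q(-4) = (1-q)(-2) ⇒ q = 1/3
P2 indiff ⇒ p·2+(1-p)·6 = p·7+(1-p)·5 ⇒ p(-5) = (1-p)(-1) ⇒ p = 1/6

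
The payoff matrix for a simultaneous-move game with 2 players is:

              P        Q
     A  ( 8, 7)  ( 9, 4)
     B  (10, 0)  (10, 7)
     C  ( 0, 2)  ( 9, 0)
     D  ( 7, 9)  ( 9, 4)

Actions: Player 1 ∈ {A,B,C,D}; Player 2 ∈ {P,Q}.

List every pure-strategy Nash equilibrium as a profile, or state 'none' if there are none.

(A,P): not NE [P1→B gives 10>8]
(A,Q): not NE [P1→B gives 10>9; P2→P gives 7>4]
(B,P): not NE [P2→Q gives 7>0]
(B,Q): NE
(C,P): not NE [P1→B gives 10>0]
(C,Q): not NE [P1→B gives 10>9; P2→P gives 2>0]
(D,P): not NE [P1→B gives 10>7]
(D,Q): not NE [P1→B gives 10>9; P2→P gives 9>4]

Nash profiles: (B,Q)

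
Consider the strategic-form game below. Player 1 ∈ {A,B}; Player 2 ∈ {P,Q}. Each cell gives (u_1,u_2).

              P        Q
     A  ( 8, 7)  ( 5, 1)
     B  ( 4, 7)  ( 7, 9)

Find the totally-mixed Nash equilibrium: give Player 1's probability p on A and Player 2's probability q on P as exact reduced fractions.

(p,q) = (1/4, 1/3)

P1 indiff ⇒ q·8+(1-q)·5 = q·4+(1-q)·7 ⇒ q(4) = (1-q)(2) ⇒ q = 1/3
P2 indiff ⇒ p·7+(1-p)·7 = p·1+(1-p)·9 ⇒ p(6) = (1-p)(2) ⇒ p = 1/4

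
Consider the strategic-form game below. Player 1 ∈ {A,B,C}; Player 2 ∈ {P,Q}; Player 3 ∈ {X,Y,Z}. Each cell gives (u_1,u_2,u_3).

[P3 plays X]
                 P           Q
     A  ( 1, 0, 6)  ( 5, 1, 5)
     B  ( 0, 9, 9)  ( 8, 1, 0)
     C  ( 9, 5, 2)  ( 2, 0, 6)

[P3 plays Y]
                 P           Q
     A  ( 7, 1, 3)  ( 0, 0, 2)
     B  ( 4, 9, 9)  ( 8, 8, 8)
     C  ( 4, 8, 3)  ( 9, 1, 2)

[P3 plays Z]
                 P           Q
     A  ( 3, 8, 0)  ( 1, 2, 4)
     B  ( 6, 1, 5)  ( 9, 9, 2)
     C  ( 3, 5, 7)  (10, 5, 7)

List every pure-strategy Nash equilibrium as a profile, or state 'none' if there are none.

PSNE = {(C,Q,Z)}

(A,P,X): not NE [P1→C gives 9>1; P2→Q gives 1>0]
(A,P,Y): not NE [P3→X gives 6>3]
(A,P,Z): not NE [P1→B gives 6>3; P3→X gives 6>0]
(A,Q,X): not NE [P1→B gives 8>5]
(A,Q,Y): not NE [P1→C gives 9>0; P2→P gives 1>0; P3→X gives 5>2]
(A,Q,Z): not NE [P1→C gives 10>1; P2→P gives 8>2; P3→X gives 5>4]
(B,P,X): not NE [P1→C gives 9>0]
(B,P,Y): not NE [P1→A gives 7>4]
(B,P,Z): not NE [P2→Q gives 9>1; P3→Y gives 9>5]
(B,Q,X): not NE [P2→P gives 9>1; P3→Y gives 8>0]
(B,Q,Y): not NE [P1→C gives 9>8; P2→P gives 9>8]
(B,Q,Z): not NE [P1→C gives 10>9; P3→Y gives 8>2]
(C,P,X): not NE [P3→Z gives 7>2]
(C,P,Y): not NE [P1→A gives 7>4; P3→Z gives 7>3]
(C,P,Z): not NE [P1→B gives 6>3]
(C,Q,X): not NE [P1→B gives 8>2; P2→P gives 5>0; P3→Z gives 7>6]
(C,Q,Y): not NE [P2→P gives 8>1; P3→Z gives 7>2]
(C,Q,Z): NE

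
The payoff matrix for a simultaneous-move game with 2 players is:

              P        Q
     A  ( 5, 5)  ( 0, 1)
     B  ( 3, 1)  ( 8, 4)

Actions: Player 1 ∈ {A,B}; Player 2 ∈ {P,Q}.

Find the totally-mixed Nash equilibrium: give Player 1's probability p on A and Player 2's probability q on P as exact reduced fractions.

P1 indiff ⇒ q·5+(1-q)·0 = q·3+(1-q)·8 ⇒ q(2) = (1-q)(8) ⇒ q = 4/5
P2 indiff ⇒ p·5+(1-p)·1 = p·1+(1-p)·4 ⇒ p(4) = (1-p)(3) ⇒ p = 3/7

(p,q) = (3/7, 4/5)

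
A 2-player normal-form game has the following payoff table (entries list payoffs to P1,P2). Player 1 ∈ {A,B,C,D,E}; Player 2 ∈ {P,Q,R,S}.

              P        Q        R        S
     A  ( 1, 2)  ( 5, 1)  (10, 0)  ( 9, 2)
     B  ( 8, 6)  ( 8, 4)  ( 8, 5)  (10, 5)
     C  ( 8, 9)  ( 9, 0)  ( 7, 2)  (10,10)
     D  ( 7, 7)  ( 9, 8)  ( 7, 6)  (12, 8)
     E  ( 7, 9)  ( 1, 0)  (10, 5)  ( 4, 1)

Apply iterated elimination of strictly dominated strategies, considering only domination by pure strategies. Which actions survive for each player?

P2 drop R (P beats it: A:2>0 B:6>5 C:9>2 D:7>6 E:9>5)
P1 drop A (B beats it: P:8>1 Q:8>5 S:10>9)
P1 drop E (B beats it: P:8>7 Q:8>1 S:10>4)
P1→{B,C,D} P2→{P,Q,S}

IESDS → P1:{B,C,D} P2:{P,Q,S}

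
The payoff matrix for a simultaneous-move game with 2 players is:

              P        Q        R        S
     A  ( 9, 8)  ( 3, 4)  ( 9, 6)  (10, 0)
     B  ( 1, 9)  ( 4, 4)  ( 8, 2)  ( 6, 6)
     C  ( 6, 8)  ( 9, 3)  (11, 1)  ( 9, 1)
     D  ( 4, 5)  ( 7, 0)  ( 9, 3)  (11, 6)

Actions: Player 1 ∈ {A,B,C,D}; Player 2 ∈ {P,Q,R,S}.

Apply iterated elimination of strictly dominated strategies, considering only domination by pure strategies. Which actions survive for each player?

P1 drop B (C beats it: P:6>1 Q:9>4 R:11>8 S:9>6)
P2 drop Q (P beats it: A:8>4 C:8>3 D:5>0)
P2 drop R (P beats it: A:8>6 C:8>1 D:5>3)
P1 drop C (A beats it: P:9>6 S:10>9)
P1→{A,D} P2→{P,S}

IESDS → P1:{A,D} P2:{P,S}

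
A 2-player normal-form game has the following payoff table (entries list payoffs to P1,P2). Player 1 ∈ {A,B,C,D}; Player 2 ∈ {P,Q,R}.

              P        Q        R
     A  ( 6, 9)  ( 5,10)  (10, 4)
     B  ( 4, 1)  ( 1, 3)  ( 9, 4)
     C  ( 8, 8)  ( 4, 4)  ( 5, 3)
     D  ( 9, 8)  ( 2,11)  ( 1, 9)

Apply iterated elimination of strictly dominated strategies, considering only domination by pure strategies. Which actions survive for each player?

Remaining: P1:{A,C,D} P2:{P,Q}

P1 drop B (A beats it: P:6>4 Q:5>1 R:10>9)
P2 drop R (Q beats it: A:10>4 C:4>3 D:11>9)
P1→{A,C,D} P2→{P,Q}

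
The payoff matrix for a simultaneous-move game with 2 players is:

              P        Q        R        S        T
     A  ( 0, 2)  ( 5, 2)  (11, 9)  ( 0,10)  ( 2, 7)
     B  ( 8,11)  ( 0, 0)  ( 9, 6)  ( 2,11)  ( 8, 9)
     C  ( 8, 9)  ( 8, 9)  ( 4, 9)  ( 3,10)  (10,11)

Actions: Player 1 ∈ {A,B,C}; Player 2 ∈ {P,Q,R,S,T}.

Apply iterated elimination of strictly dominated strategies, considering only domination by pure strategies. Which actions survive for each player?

P2 drop Q (S beats it: A:10>2 B:11>0 C:10>9)
P2 drop R (S beats it: A:10>9 B:11>6 C:10>9)
P1 drop A (B beats it: P:8>0 S:2>0 T:8>2)
P1→{B,C} P2→{P,S,T}

Survivors P1:{B,C} P2:{P,S,T}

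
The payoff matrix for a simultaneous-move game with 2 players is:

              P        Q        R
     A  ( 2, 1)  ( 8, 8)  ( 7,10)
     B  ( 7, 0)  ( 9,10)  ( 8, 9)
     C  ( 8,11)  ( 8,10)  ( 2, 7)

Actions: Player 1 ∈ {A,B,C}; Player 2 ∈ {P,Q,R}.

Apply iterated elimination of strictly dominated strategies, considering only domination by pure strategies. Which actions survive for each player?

P1 drop A (B beats it: P:7>2 Q:9>8 R:8>7)
P2 drop R (Q beats it: B:10>9 C:10>7)
P1→{B,C} P2→{P,Q}

IESDS → P1:{B,C} P2:{P,Q}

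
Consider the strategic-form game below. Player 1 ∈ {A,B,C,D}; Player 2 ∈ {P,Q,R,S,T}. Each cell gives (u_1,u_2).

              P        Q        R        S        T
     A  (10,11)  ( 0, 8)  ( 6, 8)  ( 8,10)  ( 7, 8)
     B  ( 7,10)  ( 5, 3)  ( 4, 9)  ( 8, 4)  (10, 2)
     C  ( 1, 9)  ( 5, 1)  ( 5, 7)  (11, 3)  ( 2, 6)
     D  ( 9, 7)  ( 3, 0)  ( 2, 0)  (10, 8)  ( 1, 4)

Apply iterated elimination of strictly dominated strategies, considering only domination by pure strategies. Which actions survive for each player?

Survivors P1:{A,C,D} P2:{P,S}

P2 drop Q (P beats it: A:11>8 B:10>3 C:9>1 D:7>0)
P2 drop R (P beats it: A:11>8 B:10>9 C:9>7 D:7>0)
P2 drop T (P beats it: A:11>8 B:10>2 C:9>6 D:7>4)
P1 drop B (D beats it: P:9>7 S:10>8)
P1→{A,C,D} P2→{P,S}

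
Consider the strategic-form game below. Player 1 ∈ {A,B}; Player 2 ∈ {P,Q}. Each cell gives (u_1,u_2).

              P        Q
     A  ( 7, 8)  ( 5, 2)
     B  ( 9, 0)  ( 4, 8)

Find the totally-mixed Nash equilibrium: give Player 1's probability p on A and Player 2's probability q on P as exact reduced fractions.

P1 mixes 4/7 on A; P2 mixes 1/3 on P

P1 indiff ⇒ q·7+(1-q)·5 = q·9+(1-q)·4 ⇒ q(-2) = (1-q)(-1) ⇒ q = 1/3
P2 indiff ⇒ p·8+(1-p)·0 = p·2+(1-p)·8 ⇒ p(6) = (1-p)(8) ⇒ p = 4/7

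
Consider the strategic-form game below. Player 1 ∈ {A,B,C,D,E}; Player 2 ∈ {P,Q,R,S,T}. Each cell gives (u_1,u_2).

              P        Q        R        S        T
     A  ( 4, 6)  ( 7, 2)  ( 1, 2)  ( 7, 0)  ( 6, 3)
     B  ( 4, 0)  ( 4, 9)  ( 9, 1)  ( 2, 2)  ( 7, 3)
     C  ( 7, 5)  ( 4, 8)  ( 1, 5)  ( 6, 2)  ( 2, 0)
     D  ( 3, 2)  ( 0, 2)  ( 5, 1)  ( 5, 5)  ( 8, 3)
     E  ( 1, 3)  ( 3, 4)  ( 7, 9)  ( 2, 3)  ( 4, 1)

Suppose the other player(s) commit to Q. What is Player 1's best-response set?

u_1(A vs Q) = 7
u_1(B vs Q) = 4
u_1(C vs Q) = 4
u_1(D vs Q) = 0
u_1(E vs Q) = 3
max payoff 7 at {A}

argmax u_1 = {A}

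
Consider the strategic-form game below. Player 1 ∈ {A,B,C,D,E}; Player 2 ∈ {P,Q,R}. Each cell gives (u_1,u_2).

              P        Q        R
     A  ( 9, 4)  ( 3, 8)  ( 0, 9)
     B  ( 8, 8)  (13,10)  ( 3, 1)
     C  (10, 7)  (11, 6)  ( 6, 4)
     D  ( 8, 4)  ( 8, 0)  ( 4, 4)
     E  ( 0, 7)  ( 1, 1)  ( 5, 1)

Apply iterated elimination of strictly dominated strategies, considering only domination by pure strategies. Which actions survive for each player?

P1 drop A (C beats it: P:10>9 Q:11>3 R:6>0)
P1 drop D (C beats it: P:10>8 Q:11>8 R:6>4)
P1 drop E (C beats it: P:10>0 Q:11>1 R:6>5)
P2 drop R (P beats it: B:8>1 C:7>4)
P1→{B,C} P2→{P,Q}

IESDS → P1:{B,C} P2:{P,Q}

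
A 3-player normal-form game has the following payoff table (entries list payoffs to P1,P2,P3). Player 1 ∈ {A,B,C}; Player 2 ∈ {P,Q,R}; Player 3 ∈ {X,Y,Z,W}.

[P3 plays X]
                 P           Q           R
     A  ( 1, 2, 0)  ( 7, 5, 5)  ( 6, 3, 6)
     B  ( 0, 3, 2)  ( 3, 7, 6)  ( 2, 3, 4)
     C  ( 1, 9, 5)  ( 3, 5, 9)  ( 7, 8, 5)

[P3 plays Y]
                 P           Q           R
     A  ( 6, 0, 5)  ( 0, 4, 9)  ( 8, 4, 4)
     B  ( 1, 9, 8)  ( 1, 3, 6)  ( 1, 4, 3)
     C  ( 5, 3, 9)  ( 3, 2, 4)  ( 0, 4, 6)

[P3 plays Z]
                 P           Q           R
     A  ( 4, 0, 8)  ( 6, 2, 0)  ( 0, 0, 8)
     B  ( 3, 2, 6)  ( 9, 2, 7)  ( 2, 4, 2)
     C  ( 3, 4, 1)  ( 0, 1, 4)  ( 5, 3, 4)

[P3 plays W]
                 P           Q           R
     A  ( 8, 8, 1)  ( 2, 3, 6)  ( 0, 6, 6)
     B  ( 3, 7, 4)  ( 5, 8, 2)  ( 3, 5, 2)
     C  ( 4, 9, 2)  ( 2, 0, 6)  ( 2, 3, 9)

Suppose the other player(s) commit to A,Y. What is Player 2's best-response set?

argmax u_2 = {Q,R}

u_2(P vs A,Y) = 0
u_2(Q vs A,Y) = 4
u_2(R vs A,Y) = 4
max payoff 4 at {Q,R}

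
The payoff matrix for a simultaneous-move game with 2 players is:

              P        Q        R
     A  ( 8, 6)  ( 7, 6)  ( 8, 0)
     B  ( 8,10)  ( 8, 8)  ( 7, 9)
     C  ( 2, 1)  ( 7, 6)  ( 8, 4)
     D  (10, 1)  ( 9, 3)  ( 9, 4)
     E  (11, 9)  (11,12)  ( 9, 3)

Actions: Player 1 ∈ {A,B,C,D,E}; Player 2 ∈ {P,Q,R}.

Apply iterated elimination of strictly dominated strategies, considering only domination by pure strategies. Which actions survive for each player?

P1 drop A (D beats it: P:10>8 Q:9>7 R:9>8)
P1 drop B (D beats it: P:10>8 Q:9>8 R:9>7)
P1 drop C (D beats it: P:10>2 Q:9>7 R:9>8)
P2 drop P (Q beats it: D:3>1 E:12>9)
P1→{D,E} P2→{Q,R}

Survivors P1:{D,E} P2:{Q,R}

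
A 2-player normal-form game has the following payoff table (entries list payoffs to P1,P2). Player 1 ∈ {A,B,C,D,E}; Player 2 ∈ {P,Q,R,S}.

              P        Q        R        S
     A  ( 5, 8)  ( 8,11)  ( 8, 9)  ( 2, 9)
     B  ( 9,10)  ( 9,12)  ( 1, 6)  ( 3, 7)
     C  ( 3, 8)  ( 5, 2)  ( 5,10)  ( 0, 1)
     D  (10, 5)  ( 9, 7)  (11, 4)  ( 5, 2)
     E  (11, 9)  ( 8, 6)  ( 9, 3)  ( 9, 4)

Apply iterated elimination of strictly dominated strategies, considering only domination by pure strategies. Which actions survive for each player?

P1 drop A (D beats it: P:10>5 Q:9>8 R:11>8 S:5>2)
P1 drop C (D beats it: P:10>3 Q:9>5 R:11>5 S:5>0)
P2 drop R (P beats it: B:10>6 D:5>4 E:9>3)
P2 drop S (P beats it: B:10>7 D:5>2 E:9>4)
P1→{B,D,E} P2→{P,Q}

Remaining: P1:{B,D,E} P2:{P,Q}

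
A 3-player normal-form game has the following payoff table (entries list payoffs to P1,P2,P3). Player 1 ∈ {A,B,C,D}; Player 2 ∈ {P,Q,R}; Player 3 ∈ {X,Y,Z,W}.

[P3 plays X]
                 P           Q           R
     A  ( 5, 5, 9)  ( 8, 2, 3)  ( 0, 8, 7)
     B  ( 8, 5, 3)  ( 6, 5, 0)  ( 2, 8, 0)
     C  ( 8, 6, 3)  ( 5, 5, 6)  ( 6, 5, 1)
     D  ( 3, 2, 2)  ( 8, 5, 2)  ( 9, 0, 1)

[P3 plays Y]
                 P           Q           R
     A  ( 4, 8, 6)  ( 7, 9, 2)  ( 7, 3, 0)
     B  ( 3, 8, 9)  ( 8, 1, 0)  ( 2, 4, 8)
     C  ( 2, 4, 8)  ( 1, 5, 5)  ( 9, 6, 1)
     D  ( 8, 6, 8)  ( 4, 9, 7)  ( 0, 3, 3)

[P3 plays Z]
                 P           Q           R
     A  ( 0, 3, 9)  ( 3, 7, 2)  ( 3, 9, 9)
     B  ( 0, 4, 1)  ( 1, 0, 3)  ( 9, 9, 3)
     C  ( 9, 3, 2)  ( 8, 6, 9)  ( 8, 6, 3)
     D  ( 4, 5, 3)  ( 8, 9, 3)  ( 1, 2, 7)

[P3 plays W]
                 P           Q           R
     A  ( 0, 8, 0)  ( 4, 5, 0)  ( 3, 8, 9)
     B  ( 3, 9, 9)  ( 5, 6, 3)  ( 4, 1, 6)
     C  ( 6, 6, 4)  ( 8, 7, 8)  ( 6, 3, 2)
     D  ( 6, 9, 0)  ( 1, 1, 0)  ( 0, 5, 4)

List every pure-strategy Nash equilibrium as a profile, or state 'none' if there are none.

Nash profiles: (C,Q,Z)

(A,P,X): not NE [P1→C gives 8>5; P2→R gives 8>5]
(A,P,Y): not NE [P1→D gives 8>4; P2→Q gives 9>8; P3→Z gives 9>6]
(A,P,Z): not NE [P1→C gives 9>0; P2→R gives 9>3]
(A,P,W): not NE [P1→D gives 6>0; P3→Z gives 9>0]
(A,Q,X): not NE [P2→R gives 8>2]
(A,Q,Y): not NE [P1→B gives 8>7; P3→X gives 3>2]
(A,Q,Z): not NE [P1→D gives 8>3; P2→R gives 9>7; P3→X gives 3>2]
(A,Q,W): not NE [P1→C gives 8>4; P2→R gives 8>5; P3→X gives 3>0]
(A,R,X): not NE [P1→D gives 9>0; P3→W gives 9>7]
(A,R,Y): not NE [P1→C gives 9>7; P2→Q gives 9>3; P3→W gives 9>0]
(A,R,Z): not NE [P1→B gives 9>3]
(A,R,W): not NE [P1→C gives 6>3]
(B,P,X): not NE [P2→R gives 8>5; P3→W gives 9>3]
(B,P,Y): not NE [P1→D gives 8>3]
(B,P,Z): not NE [P1→C gives 9>0; P2→R gives 9>4; P3→W gives 9>1]
(B,P,W): not NE [P1→D gives 6>3]
(B,Q,X): not NE [P1→D gives 8>6; P2→R gives 8>5; P3→W gives 3>0]
(B,Q,Y): not NE [P2→P gives 8>1; P3→W gives 3>0]
(B,Q,Z): not NE [P1→D gives 8>1; P2→R gives 9>0]
(B,Q,W): not NE [P1→C gives 8>5; P2→P gives 9>6]
(B,R,X): not NE [P1→D gives 9>2; P3→Y gives 8>0]
(B,R,Y): not NE [P1→C gives 9>2; P2→P gives 8>4]
(B,R,Z): not NE [P3→Y gives 8>3]
(B,R,W): not NE [P1→C gives 6>4; P2→P gives 9>1; P3→Y gives 8>6]
(C,P,X): not NE [P3→Y gives 8>3]
(C,P,Y): not NE [P1→D gives 8>2; P2→R gives 6>4]
(C,P,Z): not NE [P2→R gives 6>3; P3→Y gives 8>2]
(C,P,W): not NE [P2→Q gives 7>6; P3→Y gives 8>4]
(C,Q,X): not NE [P1→D gives 8>5; P2→P gives 6>5; P3→Z gives 9>6]
(C,Q,Y): not NE [P1→B gives 8>1; P2→R gives 6>5; P3→Z gives 9>5]
(C,Q,Z): NE
(C,Q,W): not NE [P3→Z gives 9>8]
(C,R,X): not NE [P1→D gives 9>6; P2→P gives 6>5; P3→Z gives 3>1]
(C,R,Y): not NE [P3→Z gives 3>1]
(C,R,Z): not NE [P1→B gives 9>8]
(C,R,W): not NE [P2→Q gives 7>3; P3→Z gives 3>2]
(D,P,X): not NE [P1→C gives 8>3; P2→Q gives 5>2; P3→Y gives 8>2]
(D,P,Y): not NE [P2→Q gives 9>6]
(D,P,Z): not NE [P1→C gives 9>4; P2→Q gives 9>5; P3→Y gives 8>3]
(D,P,W): not NE [P3→Y gives 8>0]
(D,Q,X): not NE [P3→Y gives 7>2]
(D,Q,Y): not NE [P1→B gives 8>4]
(D,Q,Z): not NE [P3→Y gives 7>3]
(D,Q,W): not NE [P1→C gives 8>1; P2→P gives 9>1; P3→Y gives 7>0]
(D,R,X): not NE [P2→Q gives 5>0; P3→Z gives 7>1]
(D,R,Y): not NE [P1→C gives 9>0; P2→Q gives 9>3; P3→Z gives 7>3]
(D,R,Z): not NE [P1→B gives 9>1; P2→Q gives 9>2]
(D,R,W): not NE [P1→C gives 6>0; P2→P gives 9>5; P3→Z gives 7>4]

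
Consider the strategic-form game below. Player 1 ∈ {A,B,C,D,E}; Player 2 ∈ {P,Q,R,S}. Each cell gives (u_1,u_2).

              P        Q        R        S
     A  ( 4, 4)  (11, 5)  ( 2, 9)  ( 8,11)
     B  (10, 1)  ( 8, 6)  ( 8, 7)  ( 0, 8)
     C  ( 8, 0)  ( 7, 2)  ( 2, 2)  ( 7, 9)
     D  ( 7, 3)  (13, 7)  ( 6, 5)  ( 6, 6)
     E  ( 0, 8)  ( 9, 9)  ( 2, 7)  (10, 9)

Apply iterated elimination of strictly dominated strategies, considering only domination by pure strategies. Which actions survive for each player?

IESDS → P1:{A,D,E} P2:{Q,S}

P2 drop P (Q beats it: A:5>4 B:6>1 C:2>0 D:7>3 E:9>8)
P2 drop R (S beats it: A:11>9 B:8>7 C:9>2 D:6>5 E:9>7)
P1 drop B (A beats it: Q:11>8 S:8>0)
P1 drop C (A beats it: Q:11>7 S:8>7)
P1→{A,D,E} P2→{Q,S}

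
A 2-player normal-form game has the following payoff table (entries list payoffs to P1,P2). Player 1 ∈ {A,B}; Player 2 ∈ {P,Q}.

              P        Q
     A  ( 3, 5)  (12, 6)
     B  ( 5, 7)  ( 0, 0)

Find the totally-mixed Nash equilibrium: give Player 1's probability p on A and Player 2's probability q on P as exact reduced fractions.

P1 indiff ⇒ q·3+(1-q)·12 = q·5+(1-q)·0 ⇒ q(-2) = (1-q)(-12) ⇒ q = 6/7
P2 indiff ⇒ p·5+(1-p)·7 = p·6+(1-p)·0 ⇒ p(-1) = (1-p)(-7) ⇒ p = 7/8

P1 mixes 7/8 on A; P2 mixes 6/7 on P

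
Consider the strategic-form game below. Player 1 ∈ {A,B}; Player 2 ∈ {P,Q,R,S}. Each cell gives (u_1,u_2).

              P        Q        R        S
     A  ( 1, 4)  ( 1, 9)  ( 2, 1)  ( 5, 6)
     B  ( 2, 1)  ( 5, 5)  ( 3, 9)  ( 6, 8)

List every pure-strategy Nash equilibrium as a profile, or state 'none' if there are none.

(A,P): not NE [P1→B gives 2>1; P2→Q gives 9>4]
(A,Q): not NE [P1→B gives 5>1]
(A,R): not NE [P1→B gives 3>2; P2→Q gives 9>1]
(A,S): not NE [P1→B gives 6>5; P2→Q gives 9>6]
(B,P): not NE [P2→R gives 9>1]
(B,Q): not NE [P2→R gives 9>5]
(B,R): NE
(B,S): not NE [P2→R gives 9>8]

Nash profiles: (B,R)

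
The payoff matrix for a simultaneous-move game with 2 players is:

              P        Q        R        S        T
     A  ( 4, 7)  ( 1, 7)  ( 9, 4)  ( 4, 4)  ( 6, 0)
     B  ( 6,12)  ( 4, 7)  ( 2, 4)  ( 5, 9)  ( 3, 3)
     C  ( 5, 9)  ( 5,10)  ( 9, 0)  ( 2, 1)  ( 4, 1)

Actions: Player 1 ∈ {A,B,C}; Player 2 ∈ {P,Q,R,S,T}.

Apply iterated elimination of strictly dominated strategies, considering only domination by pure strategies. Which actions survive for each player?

P2 drop R (P beats it: A:7>4 B:12>4 C:9>0)
P2 drop S (P beats it: A:7>4 B:12>9 C:9>1)
P2 drop T (P beats it: A:7>0 B:12>3 C:9>1)
P1 drop A (B beats it: P:6>4 Q:4>1)
P1→{B,C} P2→{P,Q}

IESDS → P1:{B,C} P2:{P,Q}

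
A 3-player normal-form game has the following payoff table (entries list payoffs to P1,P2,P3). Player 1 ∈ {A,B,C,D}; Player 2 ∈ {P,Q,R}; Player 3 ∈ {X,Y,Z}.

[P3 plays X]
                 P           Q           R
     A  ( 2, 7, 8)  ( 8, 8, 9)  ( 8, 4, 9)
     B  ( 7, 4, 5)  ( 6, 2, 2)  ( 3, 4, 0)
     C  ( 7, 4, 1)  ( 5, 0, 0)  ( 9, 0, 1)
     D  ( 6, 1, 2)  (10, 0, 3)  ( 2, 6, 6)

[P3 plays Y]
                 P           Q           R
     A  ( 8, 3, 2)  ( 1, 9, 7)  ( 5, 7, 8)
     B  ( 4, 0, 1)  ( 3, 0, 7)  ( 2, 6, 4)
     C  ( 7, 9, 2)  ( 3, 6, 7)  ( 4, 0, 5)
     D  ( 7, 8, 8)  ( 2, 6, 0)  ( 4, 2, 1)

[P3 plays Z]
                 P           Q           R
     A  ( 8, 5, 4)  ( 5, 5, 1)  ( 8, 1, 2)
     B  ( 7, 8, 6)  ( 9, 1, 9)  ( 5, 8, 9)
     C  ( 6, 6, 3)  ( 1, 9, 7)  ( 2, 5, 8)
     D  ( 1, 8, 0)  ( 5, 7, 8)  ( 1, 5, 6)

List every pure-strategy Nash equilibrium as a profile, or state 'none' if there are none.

Equilibria: none

(A,P,X): not NE [P1→C gives 7>2; P2→Q gives 8>7]
(A,P,Y): not NE [P2→Q gives 9>3; P3→X gives 8>2]
(A,P,Z): not NE [P3→X gives 8>4]
(A,Q,X): not NE [P1→D gives 10>8]
(A,Q,Y): not NE [P1→C gives 3>1; P3→X gives 9>7]
(A,Q,Z): not NE [P1→B gives 9>5; P3→X gives 9>1]
(A,R,X): not NE [P1→C gives 9>8; P2→Q gives 8>4]
(A,R,Y): not NE [P2→Q gives 9>7; P3→X gives 9>8]
(A,R,Z): not NE [P2→Q gives 5>1; P3→X gives 9>2]
(B,P,X): not NE [P3→Z gives 6>5]
(B,P,Y): not NE [P1→A gives 8>4; P2→R gives 6>0; P3→Z gives 6>1]
(B,P,Z): not NE [P1→A gives 8>7]
(B,Q,X): not NE [P1→D gives 10>6; P2→R gives 4>2; P3→Z gives 9>2]
(B,Q,Y): not NE [P2→R gives 6>0; P3→Z gives 9>7]
(B,Q,Z): not NE [P2→R gives 8>1]
(B,R,X): not NE [P1→C gives 9>3; P3→Z gives 9>0]
(B,R,Y): not NE [P1→A gives 5>2; P3→Z gives 9>4]
(B,R,Z): not NE [P1→A gives 8>5]
(C,P,X): not NE [P3→Z gives 3>1]
(C,P,Y): not NE [P1→A gives 8>7; P3→Z gives 3>2]
(C,P,Z): not NE [P1→A gives 8>6; P2→Q gives 9>6]
(C,Q,X): not NE [P1→D gives 10>5; P2→P gives 4>0; P3→Z gives 7>0]
(C,Q,Y): not NE [P2→P gives 9>6]
(C,Q,Z): not NE [P1→B gives 9>1]
(C,R,X): not NE [P2→P gives 4>0; P3→Z gives 8>1]
(C,R,Y): not NE [P1→A gives 5>4; P2→P gives 9>0; P3→Z gives 8>5]
(C,R,Z): not NE [P1→A gives 8>2; P2→Q gives 9>5]
(D,P,X): not NE [P1→C gives 7>6; P2→R gives 6>1; P3→Y gives 8>2]
(D,P,Y): not NE [P1→A gives 8>7]
(D,P,Z): not NE [P1→A gives 8>1; P3→Y gives 8>0]
(D,Q,X): not NE [P2→R gives 6>0; P3→Z gives 8>3]
(D,Q,Y): not NE [P1→C gives 3>2; P2→P gives 8>6; P3→Z gives 8>0]
(D,Q,Z): not NE [P1→B gives 9>5; P2→P gives 8>7]
(D,R,X): not NE [P1→C gives 9>2]
(D,R,Y): not NE [P1→A gives 5>4; P2→P gives 8>2; P3→Z gives 6>1]
(D,R,Z): not NE [P1→A gives 8>1; P2→P gives 8>5]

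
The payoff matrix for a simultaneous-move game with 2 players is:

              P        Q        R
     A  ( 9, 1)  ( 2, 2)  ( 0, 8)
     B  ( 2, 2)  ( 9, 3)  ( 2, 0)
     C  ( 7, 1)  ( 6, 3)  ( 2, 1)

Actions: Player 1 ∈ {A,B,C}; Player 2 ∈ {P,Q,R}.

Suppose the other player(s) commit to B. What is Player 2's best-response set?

BR_2 = {Q}

u_2(P vs B) = 2
u_2(Q vs B) = 3
u_2(R vs B) = 0
max payoff 3 at {Q}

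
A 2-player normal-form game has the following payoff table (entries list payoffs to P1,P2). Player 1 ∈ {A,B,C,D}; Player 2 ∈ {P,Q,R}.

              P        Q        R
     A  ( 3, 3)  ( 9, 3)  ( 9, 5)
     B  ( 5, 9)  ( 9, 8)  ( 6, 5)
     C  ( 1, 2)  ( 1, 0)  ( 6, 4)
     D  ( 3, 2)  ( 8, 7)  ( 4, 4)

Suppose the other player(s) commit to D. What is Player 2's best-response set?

P2 best: {Q}

u_2(P vs D) = 2
u_2(Q vs D) = 7
u_2(R vs D) = 4
max payoff 7 at {Q}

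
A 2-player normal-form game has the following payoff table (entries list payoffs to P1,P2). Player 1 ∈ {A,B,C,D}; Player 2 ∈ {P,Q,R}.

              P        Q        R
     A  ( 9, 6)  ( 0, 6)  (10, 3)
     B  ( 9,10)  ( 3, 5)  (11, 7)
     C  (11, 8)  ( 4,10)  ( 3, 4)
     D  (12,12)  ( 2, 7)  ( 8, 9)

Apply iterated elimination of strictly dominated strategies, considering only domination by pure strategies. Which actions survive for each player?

P2 drop R (P beats it: A:6>3 B:10>7 C:8>4 D:12>9)
P1 drop A (C beats it: P:11>9 Q:4>0)
P1 drop B (C beats it: P:11>9 Q:4>3)
P1→{C,D} P2→{P,Q}

Survivors P1:{C,D} P2:{P,Q}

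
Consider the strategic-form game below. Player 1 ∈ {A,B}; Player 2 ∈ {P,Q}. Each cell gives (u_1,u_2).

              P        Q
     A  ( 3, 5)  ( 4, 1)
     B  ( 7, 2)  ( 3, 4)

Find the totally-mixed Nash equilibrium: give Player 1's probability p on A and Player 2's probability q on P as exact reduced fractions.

p=1/3, q=1/5

P1 indiff ⇒ q·3+(1-q)·4 = q·7+(1-q)·3 ⇒ q(-4) = (1-q)(-1) ⇒ q = 1/5
P2 indiff ⇒ p·5+(1-p)·2 = p·1+(1-p)·4 ⇒ p(4) = (1-p)(2) ⇒ p = 1/3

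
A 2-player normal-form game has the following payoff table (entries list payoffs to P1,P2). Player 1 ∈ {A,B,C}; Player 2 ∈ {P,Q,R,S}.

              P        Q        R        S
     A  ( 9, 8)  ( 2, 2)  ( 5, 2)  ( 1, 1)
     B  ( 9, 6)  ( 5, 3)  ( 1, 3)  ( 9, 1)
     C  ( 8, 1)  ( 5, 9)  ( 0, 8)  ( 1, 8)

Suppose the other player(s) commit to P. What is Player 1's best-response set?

u_1(A vs P) = 9
u_1(B vs P) = 9
u_1(C vs P) = 8
max payoff 9 at {A,B}

BR_1 = {A,B}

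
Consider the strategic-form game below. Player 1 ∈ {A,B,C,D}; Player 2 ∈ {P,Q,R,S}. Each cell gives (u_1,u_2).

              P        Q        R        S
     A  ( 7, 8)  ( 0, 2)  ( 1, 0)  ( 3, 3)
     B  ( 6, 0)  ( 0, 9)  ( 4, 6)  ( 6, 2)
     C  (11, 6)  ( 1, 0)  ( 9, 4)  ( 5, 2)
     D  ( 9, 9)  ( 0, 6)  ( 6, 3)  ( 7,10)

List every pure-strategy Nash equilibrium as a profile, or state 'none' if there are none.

(A,P): not NE [P1→C gives 11>7]
(A,Q): not NE [P1→C gives 1>0; P2→P gives 8>2]
(A,R): not NE [P1→C gives 9>1; P2→P gives 8>0]
(A,S): not NE [P1→D gives 7>3; P2→P gives 8>3]
(B,P): not NE [P1→C gives 11>6; P2→Q gives 9>0]
(B,Q): not NE [P1→C gives 1>0]
(B,R): not NE [P1→C gives 9>4; P2→Q gives 9>6]
(B,S): not NE [P1→D gives 7>6; P2→Q gives 9>2]
(C,P): NE
(C,Q): not NE [P2→P gives 6>0]
(C,R): not NE [P2→P gives 6>4]
(C,S): not NE [P1→D gives 7>5; P2→P gives 6>2]
(D,P): not NE [P1→C gives 11>9; P2→S gives 10>9]
(D,Q): not NE [P1→C gives 1>0; P2→S gives 10>6]
(D,R): not NE [P1→C gives 9>6; P2→S gives 10>3]
(D,S): NE

NE set: (C,P), (D,S)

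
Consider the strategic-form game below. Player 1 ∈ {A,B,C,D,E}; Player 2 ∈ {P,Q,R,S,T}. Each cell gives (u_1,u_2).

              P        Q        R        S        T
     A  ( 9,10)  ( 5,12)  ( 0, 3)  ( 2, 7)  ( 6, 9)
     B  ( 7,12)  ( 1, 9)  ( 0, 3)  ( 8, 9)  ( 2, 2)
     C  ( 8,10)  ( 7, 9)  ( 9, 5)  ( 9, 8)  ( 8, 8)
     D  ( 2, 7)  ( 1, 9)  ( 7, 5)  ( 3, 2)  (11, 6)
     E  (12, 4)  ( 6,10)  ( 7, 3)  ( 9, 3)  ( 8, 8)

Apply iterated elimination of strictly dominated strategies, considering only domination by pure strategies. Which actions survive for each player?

P1 drop A (E beats it: P:12>9 Q:6>5 R:7>0 S:9>2 T:8>6)
P1 drop B (C beats it: P:8>7 Q:7>1 R:9>0 S:9>8 T:8>2)
P2 drop R (P beats it: C:10>5 D:7>5 E:4>3)
P2 drop S (P beats it: C:10>8 D:7>2 E:4>3)
P2 drop T (Q beats it: C:9>8 D:9>6 E:10>8)
P1 drop D (C beats it: P:8>2 Q:7>1)
P1→{C,E} P2→{P,Q}

Remaining: P1:{C,E} P2:{P,Q}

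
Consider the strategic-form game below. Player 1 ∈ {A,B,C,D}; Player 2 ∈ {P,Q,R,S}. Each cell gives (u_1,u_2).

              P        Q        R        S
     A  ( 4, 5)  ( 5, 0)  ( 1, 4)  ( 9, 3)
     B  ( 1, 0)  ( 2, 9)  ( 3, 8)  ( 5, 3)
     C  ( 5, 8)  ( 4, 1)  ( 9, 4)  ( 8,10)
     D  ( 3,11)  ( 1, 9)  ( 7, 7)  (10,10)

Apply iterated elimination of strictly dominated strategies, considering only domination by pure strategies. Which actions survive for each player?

Remaining: P1:{A,C,D} P2:{P,S}

P1 drop B (C beats it: P:5>1 Q:4>2 R:9>3 S:8>5)
P2 drop Q (P beats it: A:5>0 C:8>1 D:11>9)
P2 drop R (P beats it: A:5>4 C:8>4 D:11>7)
P1→{A,C,D} P2→{P,S}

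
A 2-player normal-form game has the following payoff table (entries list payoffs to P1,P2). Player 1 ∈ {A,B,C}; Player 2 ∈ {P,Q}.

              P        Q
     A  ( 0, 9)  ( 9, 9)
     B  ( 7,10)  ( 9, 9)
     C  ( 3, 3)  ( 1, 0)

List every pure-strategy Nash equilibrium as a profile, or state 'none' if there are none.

(A,P): not NE [P1→B gives 7>0]
(A,Q): NE
(B,P): NE
(B,Q): not NE [P2→P gives 10>9]
(C,P): not NE [P1→B gives 7>3]
(C,Q): not NE [P1→B gives 9>1; P2→P gives 3>0]

Nash profiles: (A,Q), (B,P)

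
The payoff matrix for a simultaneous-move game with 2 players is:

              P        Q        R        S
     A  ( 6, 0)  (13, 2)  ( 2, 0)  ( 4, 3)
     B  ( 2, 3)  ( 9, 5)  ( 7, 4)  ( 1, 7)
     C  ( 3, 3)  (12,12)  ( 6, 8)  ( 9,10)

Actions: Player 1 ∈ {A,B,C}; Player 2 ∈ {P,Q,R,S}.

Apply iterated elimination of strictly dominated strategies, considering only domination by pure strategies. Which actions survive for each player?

IESDS → P1:{A,C} P2:{Q,S}

P2 drop P (Q beats it: A:2>0 B:5>3 C:12>3)
P2 drop R (Q beats it: A:2>0 B:5>4 C:12>8)
P1 drop B (A beats it: Q:13>9 S:4>1)
P1→{A,C} P2→{Q,S}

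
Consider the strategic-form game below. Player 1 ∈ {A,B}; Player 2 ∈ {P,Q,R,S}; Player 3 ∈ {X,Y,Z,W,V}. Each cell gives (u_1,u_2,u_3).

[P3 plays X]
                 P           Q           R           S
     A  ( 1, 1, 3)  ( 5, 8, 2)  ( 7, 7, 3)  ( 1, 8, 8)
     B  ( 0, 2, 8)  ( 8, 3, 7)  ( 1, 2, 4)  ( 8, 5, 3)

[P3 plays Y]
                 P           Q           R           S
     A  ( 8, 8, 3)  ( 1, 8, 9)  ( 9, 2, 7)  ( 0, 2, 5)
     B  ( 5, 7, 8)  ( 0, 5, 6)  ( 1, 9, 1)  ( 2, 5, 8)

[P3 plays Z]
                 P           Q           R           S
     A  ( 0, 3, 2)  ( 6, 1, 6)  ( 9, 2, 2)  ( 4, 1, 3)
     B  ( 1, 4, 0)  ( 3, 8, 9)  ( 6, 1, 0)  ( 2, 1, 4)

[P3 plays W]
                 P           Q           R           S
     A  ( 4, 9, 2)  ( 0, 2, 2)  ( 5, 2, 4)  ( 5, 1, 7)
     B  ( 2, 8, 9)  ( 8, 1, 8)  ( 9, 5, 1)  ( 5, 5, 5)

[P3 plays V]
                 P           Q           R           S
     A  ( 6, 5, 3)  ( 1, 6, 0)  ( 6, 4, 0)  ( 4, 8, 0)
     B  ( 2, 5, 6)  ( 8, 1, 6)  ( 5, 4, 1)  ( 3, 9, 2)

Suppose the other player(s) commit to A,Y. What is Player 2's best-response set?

P2 best: {P,Q}

u_2(P vs A,Y) = 8
u_2(Q vs A,Y) = 8
u_2(R vs A,Y) = 2
u_2(S vs A,Y) = 2
max payoff 8 at {P,Q}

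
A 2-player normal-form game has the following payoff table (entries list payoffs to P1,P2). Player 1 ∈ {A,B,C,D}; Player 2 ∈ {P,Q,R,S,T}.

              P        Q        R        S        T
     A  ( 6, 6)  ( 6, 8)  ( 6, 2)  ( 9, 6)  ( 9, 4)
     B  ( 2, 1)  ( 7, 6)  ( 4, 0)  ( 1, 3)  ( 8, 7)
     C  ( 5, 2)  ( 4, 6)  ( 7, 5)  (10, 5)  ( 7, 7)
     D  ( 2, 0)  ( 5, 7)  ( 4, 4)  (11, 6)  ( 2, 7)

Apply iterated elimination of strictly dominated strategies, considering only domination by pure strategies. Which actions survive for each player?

P2 drop P (Q beats it: A:8>6 B:6>1 C:6>2 D:7>0)
P2 drop R (Q beats it: A:8>2 B:6>0 C:6>5 D:7>4)
P2 drop S (Q beats it: A:8>6 B:6>3 C:6>5 D:7>6)
P1 drop C (A beats it: Q:6>4 T:9>7)
P1 drop D (A beats it: Q:6>5 T:9>2)
P1→{A,B} P2→{Q,T}

Survivors P1:{A,B} P2:{Q,T}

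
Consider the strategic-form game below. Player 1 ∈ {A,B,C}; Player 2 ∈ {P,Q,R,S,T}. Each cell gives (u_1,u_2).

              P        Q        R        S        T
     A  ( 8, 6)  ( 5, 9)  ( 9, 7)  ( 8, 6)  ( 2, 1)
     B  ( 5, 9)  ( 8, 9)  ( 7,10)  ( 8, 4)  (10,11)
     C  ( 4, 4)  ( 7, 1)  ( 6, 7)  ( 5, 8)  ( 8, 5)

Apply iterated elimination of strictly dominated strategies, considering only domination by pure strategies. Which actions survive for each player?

P1 drop C (B beats it: P:5>4 Q:8>7 R:7>6 S:8>5 T:10>8)
P2 drop P (R beats it: A:7>6 B:10>9)
P2 drop S (Q beats it: A:9>6 B:9>4)
P1→{A,B} P2→{Q,R,T}

IESDS → P1:{A,B} P2:{Q,R,T}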